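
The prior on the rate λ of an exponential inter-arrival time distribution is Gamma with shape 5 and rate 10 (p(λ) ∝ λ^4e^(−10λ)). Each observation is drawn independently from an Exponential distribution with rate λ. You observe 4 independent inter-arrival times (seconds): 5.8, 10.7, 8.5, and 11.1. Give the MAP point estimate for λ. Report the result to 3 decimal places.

λ̂_MAP = 0.174

The Exponential(rate=λ) likelihood is ∝ λ^n e^(−λΣtᵢ). Here n = 4 and Σtᵢ = 5.8 + 10.7 + 8.5 + 11.1 = 36.1.
Posterior ∝ λ^4e^(−10λ) · λ^4e^(−36.1λ) = λ^8e^(−46.1λ), i.e. Gamma(9, 46.1).
Mode = (a−1)/b = 8/46.1 ≈ 0.174.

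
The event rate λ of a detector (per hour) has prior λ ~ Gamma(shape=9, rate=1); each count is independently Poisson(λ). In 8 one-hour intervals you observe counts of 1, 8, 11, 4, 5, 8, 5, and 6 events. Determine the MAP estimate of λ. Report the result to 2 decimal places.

Σxᵢ = 1+8+11+4+5+8+5+6 = 48, with n = 8.
Posterior ∝ λ^8e^(−1λ) · λ^48e^(−8λ) = λ^56e^(−9λ), i.e. Gamma(shape=57, rate=9).
The mode of a Gamma(a, b) with a ≥ 1 (shape–rate) is (a−1)/b = 56/9 ≈ 6.22.

λ̂_MAP = 6.22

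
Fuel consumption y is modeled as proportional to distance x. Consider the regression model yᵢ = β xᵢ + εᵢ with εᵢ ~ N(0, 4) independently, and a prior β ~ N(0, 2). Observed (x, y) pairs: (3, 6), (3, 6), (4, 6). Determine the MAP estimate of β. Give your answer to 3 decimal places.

β̂_MAP = 1.667

log p(β | y) = −Σ(yᵢ − βxᵢ)²/(2·4) − β²/(2·2) + const.
Setting the derivative to zero: Σxᵢ(yᵢ − βxᵢ)/4 − β/2 = 0, so β = Σxᵢyᵢ / (Σxᵢ² + σ²/τ²).
Σxᵢyᵢ = 3·6 + 3·6 + 4·6 = 60; Σxᵢ² = 34; σ²/τ² = 2.
β̂_MAP = 60 / (34 + 2) = 60/36 ≈ 1.667.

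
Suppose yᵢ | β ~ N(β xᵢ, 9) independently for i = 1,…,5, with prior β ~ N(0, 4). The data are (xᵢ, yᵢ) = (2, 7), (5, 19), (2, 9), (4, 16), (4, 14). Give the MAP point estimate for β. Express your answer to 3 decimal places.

β̂_MAP = 3.673

log p(β | y) = −Σ(yᵢ − βxᵢ)²/(2·9) − β²/(2·4) + const.
Setting the derivative to zero: Σxᵢ(yᵢ − βxᵢ)/9 − β/4 = 0, so β = Σxᵢyᵢ / (Σxᵢ² + σ²/τ²).
Σxᵢyᵢ = 2·7 + 5·19 + 2·9 + 4·16 + 4·14 = 247; Σxᵢ² = 65; σ²/τ² = 2.25.
β̂_MAP = 247 / (65 + 2.25) = 247/67.25 ≈ 3.673.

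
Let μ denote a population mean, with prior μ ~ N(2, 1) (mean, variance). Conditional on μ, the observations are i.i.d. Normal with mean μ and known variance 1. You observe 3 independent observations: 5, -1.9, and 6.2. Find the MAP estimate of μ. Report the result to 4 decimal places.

n = 3; x̄ = (5 + (-1.9) + 6.2)/3 = 9.3/3 = 3.1.
For a Normal prior and Normal likelihood with known variance, the posterior is Normal; its mode equals its mean, the precision-weighted average.
Prior precision 1/σ₀² = 1/1 = 1; data precision n/σ² = 3/1 = 3.
μ̂ = (1·2 + 3·3.1) / (1 + 3) = 11.3/4 = 2.8250.

μ̂_MAP = 2.8250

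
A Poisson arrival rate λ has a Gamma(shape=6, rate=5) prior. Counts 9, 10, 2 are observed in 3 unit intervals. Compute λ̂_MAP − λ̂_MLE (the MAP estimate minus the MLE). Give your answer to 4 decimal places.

Σxᵢ = 21. Posterior is Gamma(27, 8); MAP = (27−1)/8 = 26/8 ≈ 3.25000.
MLE = x̄ = 21/3 ≈ 7.00000.
Difference = 26/8 − 21/3 = -15/4 ≈ -3.7500.

MAP − MLE = -3.7500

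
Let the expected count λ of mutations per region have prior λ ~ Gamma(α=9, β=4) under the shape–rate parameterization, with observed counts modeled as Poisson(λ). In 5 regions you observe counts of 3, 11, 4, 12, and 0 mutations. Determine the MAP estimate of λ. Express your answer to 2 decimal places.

λ̂_MAP = 4.22

Σxᵢ = 3+11+4+12+0 = 30, with n = 5.
Posterior ∝ λ^8e^(−4λ) · λ^30e^(−5λ) = λ^38e^(−9λ), i.e. Gamma(shape=39, rate=9).
The mode of a Gamma(a, b) with a ≥ 1 (shape–rate) is (a−1)/b = 38/9 ≈ 4.22.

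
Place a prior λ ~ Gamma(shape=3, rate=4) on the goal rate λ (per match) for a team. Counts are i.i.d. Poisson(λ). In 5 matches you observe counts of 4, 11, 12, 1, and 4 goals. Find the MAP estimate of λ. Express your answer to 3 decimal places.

λ̂_MAP = 3.778

Σxᵢ = 4+11+12+1+4 = 32, with n = 5.
Posterior ∝ λ^2e^(−4λ) · λ^32e^(−5λ) = λ^34e^(−9λ), i.e. Gamma(shape=35, rate=9).
The mode of a Gamma(a, b) with a ≥ 1 (shape–rate) is (a−1)/b = 34/9 ≈ 3.778.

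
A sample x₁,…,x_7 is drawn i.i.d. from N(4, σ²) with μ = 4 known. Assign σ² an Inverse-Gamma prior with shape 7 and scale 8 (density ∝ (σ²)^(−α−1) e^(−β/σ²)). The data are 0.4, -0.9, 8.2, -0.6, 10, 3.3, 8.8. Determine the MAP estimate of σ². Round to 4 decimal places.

Sum of squared deviations about the known mean: SS = (0.4−4)² + (-0.9−4)² + (8.2−4)² + (-0.6−4)² + (10−4)² + (3.3−4)² + (8.8−4)² = 135.3.
The Normal likelihood contributes (σ²)^(−n/2) exp(−SS/(2σ²)), so the posterior is Inverse-Gamma(α + n/2, β + SS/2) = Inverse-Gamma(10.5, 75.65).
The mode of Inverse-Gamma(a, b) is b/(a+1) = 75.65/11.5 ≈ 6.5783.

σ̂²_MAP = 6.5783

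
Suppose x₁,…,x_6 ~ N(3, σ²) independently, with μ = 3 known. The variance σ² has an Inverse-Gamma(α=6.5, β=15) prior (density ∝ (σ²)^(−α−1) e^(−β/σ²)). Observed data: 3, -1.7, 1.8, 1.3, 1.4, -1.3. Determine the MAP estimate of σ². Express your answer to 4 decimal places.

σ̂²_MAP = 3.6890

Sum of squared deviations about the known mean: SS = (3−3)² + (-1.7−3)² + (1.8−3)² + (1.3−3)² + (1.4−3)² + (-1.3−3)² = 47.47.
The Normal likelihood contributes (σ²)^(−n/2) exp(−SS/(2σ²)), so the posterior is Inverse-Gamma(α + n/2, β + SS/2) = Inverse-Gamma(9.5, 38.735).
The mode of Inverse-Gamma(a, b) is b/(a+1) = 38.735/10.5 ≈ 3.6890.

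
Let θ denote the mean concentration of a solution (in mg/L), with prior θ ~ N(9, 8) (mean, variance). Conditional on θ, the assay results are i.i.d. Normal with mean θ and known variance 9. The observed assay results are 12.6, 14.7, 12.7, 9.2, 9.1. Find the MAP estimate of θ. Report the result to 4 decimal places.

n = 5; x̄ = (12.6 + 14.7 + 12.7 + 9.2 + 9.1)/5 = 58.3/5 = 11.66.
For a Normal prior and Normal likelihood with known variance, the posterior is Normal; its mode equals its mean, the precision-weighted average.
Prior precision 1/σ₀² = 1/8 = 0.125; data precision n/σ² = 5/9.
θ̂ = (0.125·9 + (5/9)·11.66) / (0.125 + 5/9) = (2737/360)/(49/72) = 391/35 ≈ 11.1714.

θ̂_MAP = 11.1714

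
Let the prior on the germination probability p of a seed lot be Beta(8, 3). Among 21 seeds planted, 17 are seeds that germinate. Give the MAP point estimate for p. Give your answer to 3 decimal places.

Prior: Beta(8, 3).
Data: 17 successes in 21 trials. The binomial likelihood contributes p^17(1−p)^4, so the posterior is Beta(8+17, 3+4) = Beta(25, 7).
For Beta(a, b) with a, b > 1 the mode is (a−1)/(a+b−2) = 24/30 ≈ 0.800.

p̂_MAP = 0.800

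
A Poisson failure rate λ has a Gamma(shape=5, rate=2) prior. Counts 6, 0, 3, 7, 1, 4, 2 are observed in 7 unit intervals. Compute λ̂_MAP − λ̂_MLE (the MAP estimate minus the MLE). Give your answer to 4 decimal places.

Σxᵢ = 23. Posterior is Gamma(28, 9); MAP = (28−1)/9 = 27/9 ≈ 3.00000.
MLE = x̄ = 23/7 ≈ 3.28571.
Difference = 27/9 − 23/7 = -2/7 ≈ -0.2857.

MAP − MLE = -0.2857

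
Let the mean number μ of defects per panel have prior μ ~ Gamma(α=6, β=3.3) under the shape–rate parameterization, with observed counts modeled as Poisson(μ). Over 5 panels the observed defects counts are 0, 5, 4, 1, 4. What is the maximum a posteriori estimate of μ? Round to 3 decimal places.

Σxᵢ = 0+5+4+1+4 = 14, with n = 5.
Posterior ∝ μ^5e^(−3.3μ) · μ^14e^(−5μ) = μ^19e^(−8.3μ), i.e. Gamma(shape=20, rate=8.3).
The mode of a Gamma(a, b) with a ≥ 1 (shape–rate) is (a−1)/b = 19/8.3 ≈ 2.289.

μ̂_MAP = 2.289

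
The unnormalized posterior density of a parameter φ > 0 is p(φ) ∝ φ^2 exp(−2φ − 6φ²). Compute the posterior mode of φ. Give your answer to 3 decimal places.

ℓ'(φ) = 2/φ − 2 − 12φ. Setting this to zero and multiplying by φ: 12φ² + 2φ − 2 = 0.
φ = (−2 + √(2² + 4·12·2)) / (2·12) = (−2 + √100) / 24 = (−2 + 10)/24 = 1/3.
ℓ''(φ) = −2/φ² − 12 < 0, confirming a maximum.

φ̂_MAP = 0.333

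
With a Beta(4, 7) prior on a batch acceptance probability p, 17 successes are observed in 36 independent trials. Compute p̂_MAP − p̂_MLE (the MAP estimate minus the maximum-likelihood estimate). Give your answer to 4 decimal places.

Posterior is Beta(21, 26); MAP = (21−1)/(47−2) = 20/45 ≈ 0.44444.
MLE ignores the prior: p̂_MLE = k/n = 17/36 ≈ 0.47222.
Difference = 20/45 − 17/36 = -1/36 ≈ -0.0278.

MAP − MLE = -0.0278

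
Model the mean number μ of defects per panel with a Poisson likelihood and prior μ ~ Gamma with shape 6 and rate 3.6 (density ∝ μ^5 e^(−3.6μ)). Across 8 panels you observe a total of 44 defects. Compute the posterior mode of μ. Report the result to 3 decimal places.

Σxᵢ = 44, n = 8.
Posterior ∝ μ^5e^(−3.6μ) · μ^44e^(−8μ) = μ^49e^(−11.6μ), i.e. Gamma(shape=50, rate=11.6).
The mode of a Gamma(a, b) with a ≥ 1 (shape–rate) is (a−1)/b = 49/11.6 ≈ 4.224.

μ̂_MAP = 4.224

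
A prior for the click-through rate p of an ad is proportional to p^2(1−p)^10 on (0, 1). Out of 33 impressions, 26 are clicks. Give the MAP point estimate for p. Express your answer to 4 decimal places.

p̂_MAP = 0.6222

The prior density ∝ p^2(1−p)^10 is the kernel of Beta(3, 11).
Data: 26 successes in 33 trials. The binomial likelihood contributes p^26(1−p)^7, so the posterior is Beta(3+26, 11+7) = Beta(29, 18).
For Beta(a, b) with a, b > 1 the mode is (a−1)/(a+b−2) = 28/45 ≈ 0.6222.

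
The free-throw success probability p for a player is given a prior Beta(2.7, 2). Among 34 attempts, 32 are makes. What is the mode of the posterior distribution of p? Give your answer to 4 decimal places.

Prior: Beta(2.7, 2).
Data: 32 successes in 34 trials. The binomial likelihood contributes p^32(1−p)^2, so the posterior is Beta(2.7+32, 2+2) = Beta(34.7, 4).
For Beta(a, b) with a, b > 1 the mode is (a−1)/(a+b−2) = 33.7/36.7 ≈ 0.9183.

p̂_MAP = 0.9183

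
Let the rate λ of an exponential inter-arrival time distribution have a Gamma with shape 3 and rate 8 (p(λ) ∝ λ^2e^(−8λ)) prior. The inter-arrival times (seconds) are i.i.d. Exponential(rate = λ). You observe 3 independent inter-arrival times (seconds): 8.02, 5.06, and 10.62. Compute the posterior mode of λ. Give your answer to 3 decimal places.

λ̂_MAP = 0.158

The Exponential(rate=λ) likelihood is ∝ λ^n e^(−λΣtᵢ). Here n = 3 and Σtᵢ = 8.02 + 5.06 + 10.62 = 23.70.
Posterior ∝ λ^2e^(−8λ) · λ^3e^(−23.70λ) = λ^5e^(−31.70λ), i.e. Gamma(6, 31.70).
Mode = (a−1)/b = 5/31.70 ≈ 0.158.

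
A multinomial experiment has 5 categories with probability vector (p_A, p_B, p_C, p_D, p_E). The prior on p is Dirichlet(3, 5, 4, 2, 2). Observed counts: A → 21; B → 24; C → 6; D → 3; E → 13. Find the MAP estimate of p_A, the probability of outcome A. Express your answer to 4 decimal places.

The posterior is Dirichlet(αᵢ + nᵢ) = Dirichlet(24, 29, 10, 5, 15).
For a Dirichlet(a₁,…,a_K) with all aᵢ > 1, the mode has j-th component (aⱼ − 1)/(Σaᵢ − K).
Here Σaᵢ = 83 and K = 5, so p_A = (24 − 1)/(83 − 5) = 23/78 ≈ 0.2949.

MAP estimate of p_A = 0.2949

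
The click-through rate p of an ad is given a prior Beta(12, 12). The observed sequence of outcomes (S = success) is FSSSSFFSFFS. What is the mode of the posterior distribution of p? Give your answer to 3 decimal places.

p̂_MAP = 0.515

Prior: Beta(12, 12).
Data: 6 successes in 11 trials (from the sequence). The binomial likelihood contributes p^6(1−p)^5, so the posterior is Beta(12+6, 12+5) = Beta(18, 17).
For Beta(a, b) with a, b > 1 the mode is (a−1)/(a+b−2) = 17/33 ≈ 0.515.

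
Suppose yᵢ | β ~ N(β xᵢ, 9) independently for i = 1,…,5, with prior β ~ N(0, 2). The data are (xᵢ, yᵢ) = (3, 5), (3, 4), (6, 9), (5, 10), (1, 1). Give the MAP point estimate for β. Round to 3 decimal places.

β̂_MAP = 1.562

log p(β | y) = −Σ(yᵢ − βxᵢ)²/(2·9) − β²/(2·2) + const.
Setting the derivative to zero: Σxᵢ(yᵢ − βxᵢ)/9 − β/2 = 0, so β = Σxᵢyᵢ / (Σxᵢ² + σ²/τ²).
Σxᵢyᵢ = 3·5 + 3·4 + 6·9 + 5·10 + 1·1 = 132; Σxᵢ² = 80; σ²/τ² = 4.5.
β̂_MAP = 132 / (80 + 4.5) = 132/84.5 ≈ 1.562.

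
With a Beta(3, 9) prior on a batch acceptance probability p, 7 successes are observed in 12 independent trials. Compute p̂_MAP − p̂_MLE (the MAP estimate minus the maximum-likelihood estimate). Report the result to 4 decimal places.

MAP − MLE = -0.1742

Posterior is Beta(10, 14); MAP = (10−1)/(24−2) = 9/22 ≈ 0.40909.
MLE ignores the prior: p̂_MLE = k/n = 7/12 ≈ 0.58333.
Difference = 9/22 − 7/12 = -23/132 ≈ -0.1742.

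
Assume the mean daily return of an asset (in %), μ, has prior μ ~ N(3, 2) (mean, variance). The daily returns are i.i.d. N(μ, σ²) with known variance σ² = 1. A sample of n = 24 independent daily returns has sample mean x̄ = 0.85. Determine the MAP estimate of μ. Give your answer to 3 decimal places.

n = 24, x̄ = 0.85.
For a Normal prior and Normal likelihood with known variance, the posterior is Normal; its mode equals its mean, the precision-weighted average.
Prior precision 1/σ₀² = 1/2 = 0.5; data precision n/σ² = 24/1 = 24.
μ̂ = (0.5·3 + 24·0.85) / (0.5 + 24) = 21.9/24.5 = 219/245 ≈ 0.894.

μ̂_MAP = 0.894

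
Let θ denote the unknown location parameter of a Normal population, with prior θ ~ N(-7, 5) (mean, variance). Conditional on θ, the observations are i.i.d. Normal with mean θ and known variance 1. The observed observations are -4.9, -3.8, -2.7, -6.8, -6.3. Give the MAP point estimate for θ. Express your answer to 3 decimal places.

n = 5; x̄ = ((-4.9) + (-3.8) + (-2.7) + (-6.8) + (-6.3))/5 = -24.5/5 = -4.9.
For a Normal prior and Normal likelihood with known variance, the posterior is Normal; its mode equals its mean, the precision-weighted average.
Prior precision 1/σ₀² = 1/5 = 0.2; data precision n/σ² = 5/1 = 5.
θ̂ = (0.2·(-7) + 5·(-4.9)) / (0.2 + 5) = (-25.9)/5.2 = -259/52 ≈ -4.981.

θ̂_MAP = -4.981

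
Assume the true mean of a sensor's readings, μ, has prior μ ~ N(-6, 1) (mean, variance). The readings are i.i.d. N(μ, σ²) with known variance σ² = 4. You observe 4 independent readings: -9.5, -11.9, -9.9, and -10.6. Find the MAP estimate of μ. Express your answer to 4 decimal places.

n = 4; x̄ = ((-9.5) + (-11.9) + (-9.9) + (-10.6))/4 = -41.9/4 = -10.475.
For a Normal prior and Normal likelihood with known variance, the posterior is Normal; its mode equals its mean, the precision-weighted average.
Prior precision 1/σ₀² = 1/1 = 1; data precision n/σ² = 4/4 = 1.
μ̂ = (1·(-6) + 1·(-10.475)) / (1 + 1) = (-16.475)/2 = -8.2375.

μ̂_MAP = -8.2375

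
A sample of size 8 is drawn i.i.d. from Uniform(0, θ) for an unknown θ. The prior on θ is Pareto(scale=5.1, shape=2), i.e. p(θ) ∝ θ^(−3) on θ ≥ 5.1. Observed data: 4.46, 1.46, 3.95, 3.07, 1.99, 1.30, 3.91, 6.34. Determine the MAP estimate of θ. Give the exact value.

θ̂_MAP = 6.34

The Uniform(0, θ) likelihood is θ^(−n) for θ ≥ max(xᵢ), zero otherwise. Here max(xᵢ) = 6.34.
Posterior ∝ θ^(−3) · θ^(−8) = θ^(−11) on θ ≥ max(5.1, 6.34) = 6.34.
This density is strictly decreasing in θ, so the posterior mode lies at the lower boundary of the support.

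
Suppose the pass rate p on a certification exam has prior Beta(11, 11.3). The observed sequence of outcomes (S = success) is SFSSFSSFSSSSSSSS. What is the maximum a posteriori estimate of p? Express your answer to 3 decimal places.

p̂_MAP = 0.634

Prior: Beta(11, 11.3).
Data: 13 successes in 16 trials (from the sequence). The binomial likelihood contributes p^13(1−p)^3, so the posterior is Beta(11+13, 11.3+3) = Beta(24, 14.3).
For Beta(a, b) with a, b > 1 the mode is (a−1)/(a+b−2) = 23/36.3 ≈ 0.634.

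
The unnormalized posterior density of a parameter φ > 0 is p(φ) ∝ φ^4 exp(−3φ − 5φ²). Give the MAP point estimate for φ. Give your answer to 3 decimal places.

ℓ'(φ) = 4/φ − 3 − 10φ. Setting this to zero and multiplying by φ: 10φ² + 3φ − 4 = 0.
φ = (−3 + √(3² + 4·10·4)) / (2·10) = (−3 + √169) / 20 = (−3 + 13)/20 = 1/2.
ℓ''(φ) = −4/φ² − 10 < 0, confirming a maximum.

φ̂_MAP = 0.500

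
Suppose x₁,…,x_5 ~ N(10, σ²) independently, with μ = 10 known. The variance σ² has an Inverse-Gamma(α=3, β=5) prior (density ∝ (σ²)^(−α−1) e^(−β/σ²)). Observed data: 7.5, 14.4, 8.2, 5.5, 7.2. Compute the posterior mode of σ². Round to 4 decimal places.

σ̂²_MAP = 5.1492

Sum of squared deviations about the known mean: SS = (7.5−10)² + (14.4−10)² + (8.2−10)² + (5.5−10)² + (7.2−10)² = 56.94.
The Normal likelihood contributes (σ²)^(−n/2) exp(−SS/(2σ²)), so the posterior is Inverse-Gamma(α + n/2, β + SS/2) = Inverse-Gamma(5.5, 33.47).
The mode of Inverse-Gamma(a, b) is b/(a+1) = 33.47/6.5 ≈ 5.1492.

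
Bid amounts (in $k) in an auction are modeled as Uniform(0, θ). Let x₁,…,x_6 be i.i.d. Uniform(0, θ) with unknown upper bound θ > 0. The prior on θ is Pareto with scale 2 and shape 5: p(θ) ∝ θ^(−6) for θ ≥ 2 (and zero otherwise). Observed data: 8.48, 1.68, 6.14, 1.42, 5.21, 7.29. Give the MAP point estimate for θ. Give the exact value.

θ̂_MAP = 8.48

The Uniform(0, θ) likelihood is θ^(−n) for θ ≥ max(xᵢ), zero otherwise. Here max(xᵢ) = 8.48.
Posterior ∝ θ^(−6) · θ^(−6) = θ^(−12) on θ ≥ max(2, 8.48) = 8.48.
This density is strictly decreasing in θ, so the posterior mode lies at the lower boundary of the support.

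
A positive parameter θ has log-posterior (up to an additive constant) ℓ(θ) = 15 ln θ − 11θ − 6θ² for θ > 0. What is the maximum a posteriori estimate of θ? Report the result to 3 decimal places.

θ̂_MAP = 0.750

ℓ'(θ) = 15/θ − 11 − 12θ. Setting this to zero and multiplying by θ: 12θ² + 11θ − 15 = 0.
θ = (−11 + √(11² + 4·12·15)) / (2·12) = (−11 + √841) / 24 = (−11 + 29)/24 = 3/4.
ℓ''(θ) = −15/θ² − 12 < 0, confirming a maximum.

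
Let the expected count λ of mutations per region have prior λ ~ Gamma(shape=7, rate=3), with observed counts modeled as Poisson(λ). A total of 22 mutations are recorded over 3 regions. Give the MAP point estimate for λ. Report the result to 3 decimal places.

Σxᵢ = 22, n = 3.
Posterior ∝ λ^6e^(−3λ) · λ^22e^(−3λ) = λ^28e^(−6λ), i.e. Gamma(shape=29, rate=6).
The mode of a Gamma(a, b) with a ≥ 1 (shape–rate) is (a−1)/b = 28/6 ≈ 4.667.

λ̂_MAP = 4.667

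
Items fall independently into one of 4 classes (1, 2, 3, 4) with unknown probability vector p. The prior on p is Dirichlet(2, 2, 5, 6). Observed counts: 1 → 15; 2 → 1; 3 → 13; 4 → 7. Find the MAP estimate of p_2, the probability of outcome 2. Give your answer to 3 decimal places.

The posterior is Dirichlet(αᵢ + nᵢ) = Dirichlet(17, 3, 18, 13).
For a Dirichlet(a₁,…,a_K) with all aᵢ > 1, the mode has j-th component (aⱼ − 1)/(Σaᵢ − K).
Here Σaᵢ = 51 and K = 4, so p_2 = (3 − 1)/(51 − 4) = 2/47 ≈ 0.043.

MAP estimate: 0.043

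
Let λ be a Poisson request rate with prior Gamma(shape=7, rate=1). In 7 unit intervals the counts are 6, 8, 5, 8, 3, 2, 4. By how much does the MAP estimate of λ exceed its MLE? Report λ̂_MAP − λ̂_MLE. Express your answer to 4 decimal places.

MAP − MLE = 0.1071

Σxᵢ = 36. Posterior is Gamma(43, 8); MAP = (43−1)/8 = 42/8 ≈ 5.25000.
MLE = x̄ = 36/7 ≈ 5.14286.
Difference = 42/8 − 36/7 = 3/28 ≈ 0.1071.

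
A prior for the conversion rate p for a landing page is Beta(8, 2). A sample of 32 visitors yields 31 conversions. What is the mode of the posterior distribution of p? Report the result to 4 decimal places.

p̂_MAP = 0.9500

Prior: Beta(8, 2).
Data: 31 successes in 32 trials. The binomial likelihood contributes p^31(1−p)^1, so the posterior is Beta(8+31, 2+1) = Beta(39, 3).
For Beta(a, b) with a, b > 1 the mode is (a−1)/(a+b−2) = 38/40 ≈ 0.9500.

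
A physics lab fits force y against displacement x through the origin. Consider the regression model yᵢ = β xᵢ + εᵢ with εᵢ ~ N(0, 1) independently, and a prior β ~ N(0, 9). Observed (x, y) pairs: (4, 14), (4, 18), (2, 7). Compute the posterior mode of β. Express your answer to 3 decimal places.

β̂_MAP = 3.932

log p(β | y) = −Σ(yᵢ − βxᵢ)²/(2·1) − β²/(2·9) + const.
Setting the derivative to zero: Σxᵢ(yᵢ − βxᵢ)/1 − β/9 = 0, so β = Σxᵢyᵢ / (Σxᵢ² + σ²/τ²).
Σxᵢyᵢ = 4·14 + 4·18 + 2·7 = 142; Σxᵢ² = 36; σ²/τ² = 1/9.
β̂_MAP = 142 / (36 + 1/9) = 142/(325/9) = 1278/325 ≈ 3.932.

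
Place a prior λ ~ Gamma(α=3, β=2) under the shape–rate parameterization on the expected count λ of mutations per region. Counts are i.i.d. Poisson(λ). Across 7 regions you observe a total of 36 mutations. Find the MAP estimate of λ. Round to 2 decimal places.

λ̂_MAP = 4.22

Σxᵢ = 36, n = 7.
Posterior ∝ λ^2e^(−2λ) · λ^36e^(−7λ) = λ^38e^(−9λ), i.e. Gamma(shape=39, rate=9).
The mode of a Gamma(a, b) with a ≥ 1 (shape–rate) is (a−1)/b = 38/9 ≈ 4.22.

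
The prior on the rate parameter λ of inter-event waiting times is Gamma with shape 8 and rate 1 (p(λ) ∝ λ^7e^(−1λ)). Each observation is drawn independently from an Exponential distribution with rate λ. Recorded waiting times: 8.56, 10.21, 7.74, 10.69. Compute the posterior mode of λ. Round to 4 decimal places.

λ̂_MAP = 0.2880

The Exponential(rate=λ) likelihood is ∝ λ^n e^(−λΣtᵢ). Here n = 4 and Σtᵢ = 8.56 + 10.21 + 7.74 + 10.69 = 37.20.
Posterior ∝ λ^7e^(−1λ) · λ^4e^(−37.20λ) = λ^11e^(−38.20λ), i.e. Gamma(12, 38.20).
Mode = (a−1)/b = 11/38.20 ≈ 0.2880.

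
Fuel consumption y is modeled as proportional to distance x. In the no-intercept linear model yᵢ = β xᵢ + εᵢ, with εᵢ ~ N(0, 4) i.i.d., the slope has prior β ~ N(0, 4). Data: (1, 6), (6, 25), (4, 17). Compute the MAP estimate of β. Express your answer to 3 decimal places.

log p(β | y) = −Σ(yᵢ − βxᵢ)²/(2·4) − β²/(2·4) + const.
Setting the derivative to zero: Σxᵢ(yᵢ − βxᵢ)/4 − β/4 = 0, so β = Σxᵢyᵢ / (Σxᵢ² + σ²/τ²).
Σxᵢyᵢ = 1·6 + 6·25 + 4·17 = 224; Σxᵢ² = 53; σ²/τ² = 1.
β̂_MAP = 224 / (53 + 1) = 224/54 ≈ 4.148.

β̂_MAP = 4.148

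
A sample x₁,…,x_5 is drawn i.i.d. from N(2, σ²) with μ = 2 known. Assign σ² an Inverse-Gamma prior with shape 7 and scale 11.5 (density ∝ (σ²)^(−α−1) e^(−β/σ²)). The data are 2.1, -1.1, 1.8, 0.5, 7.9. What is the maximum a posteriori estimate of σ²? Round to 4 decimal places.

σ̂²_MAP = 3.3200

Sum of squared deviations about the known mean: SS = (2.1−2)² + (-1.1−2)² + (1.8−2)² + (0.5−2)² + (7.9−2)² = 46.72.
The Normal likelihood contributes (σ²)^(−n/2) exp(−SS/(2σ²)), so the posterior is Inverse-Gamma(α + n/2, β + SS/2) = Inverse-Gamma(9.5, 34.86).
The mode of Inverse-Gamma(a, b) is b/(a+1) = 34.86/10.5 ≈ 3.3200.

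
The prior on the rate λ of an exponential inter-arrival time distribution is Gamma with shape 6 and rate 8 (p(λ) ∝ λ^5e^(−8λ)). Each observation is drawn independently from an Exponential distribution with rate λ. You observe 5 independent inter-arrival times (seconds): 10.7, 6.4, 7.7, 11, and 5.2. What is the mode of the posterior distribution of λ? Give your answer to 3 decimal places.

λ̂_MAP = 0.204

The Exponential(rate=λ) likelihood is ∝ λ^n e^(−λΣtᵢ). Here n = 5 and Σtᵢ = 10.7 + 6.4 + 7.7 + 11 + 5.2 = 41.
Posterior ∝ λ^5e^(−8λ) · λ^5e^(−41λ) = λ^10e^(−49λ), i.e. Gamma(11, 49).
Mode = (a−1)/b = 10/49 ≈ 0.204.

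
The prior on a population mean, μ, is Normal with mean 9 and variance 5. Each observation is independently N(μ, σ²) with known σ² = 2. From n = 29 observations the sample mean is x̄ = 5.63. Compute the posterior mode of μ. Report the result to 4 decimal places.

n = 29, x̄ = 5.63.
For a Normal prior and Normal likelihood with known variance, the posterior is Normal; its mode equals its mean, the precision-weighted average.
Prior precision 1/σ₀² = 1/5 = 0.2; data precision n/σ² = 29/2 = 14.5.
μ̂ = (0.2·9 + 14.5·5.63) / (0.2 + 14.5) = 83.435/14.7 = 16687/2940 ≈ 5.6759.

μ̂_MAP = 5.6759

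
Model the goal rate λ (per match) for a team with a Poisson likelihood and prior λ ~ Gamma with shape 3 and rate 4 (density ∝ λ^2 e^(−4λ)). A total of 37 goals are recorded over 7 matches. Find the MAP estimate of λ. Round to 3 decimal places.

Σxᵢ = 37, n = 7.
Posterior ∝ λ^2e^(−4λ) · λ^37e^(−7λ) = λ^39e^(−11λ), i.e. Gamma(shape=40, rate=11).
The mode of a Gamma(a, b) with a ≥ 1 (shape–rate) is (a−1)/b = 39/11 ≈ 3.545.

λ̂_MAP = 3.545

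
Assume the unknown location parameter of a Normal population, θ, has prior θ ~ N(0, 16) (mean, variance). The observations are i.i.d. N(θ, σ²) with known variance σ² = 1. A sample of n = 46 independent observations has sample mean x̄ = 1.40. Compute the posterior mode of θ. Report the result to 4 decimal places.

θ̂_MAP = 1.3981

n = 46, x̄ = 1.40.
For a Normal prior and Normal likelihood with known variance, the posterior is Normal; its mode equals its mean, the precision-weighted average.
Prior precision 1/σ₀² = 1/16 = 0.0625; data precision n/σ² = 46/1 = 46.
θ̂ = (0.0625·0 + 46·1.4) / (0.0625 + 46) = 64.4/46.0625 = 5152/3685 ≈ 1.3981.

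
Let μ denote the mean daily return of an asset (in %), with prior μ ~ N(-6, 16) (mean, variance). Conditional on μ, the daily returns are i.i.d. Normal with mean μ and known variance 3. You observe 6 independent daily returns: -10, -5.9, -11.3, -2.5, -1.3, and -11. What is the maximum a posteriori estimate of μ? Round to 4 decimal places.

μ̂_MAP = -6.9697

n = 6; x̄ = ((-10) + (-5.9) + (-11.3) + (-2.5) + (-1.3) + (-11))/6 = -42/6 = -7.
For a Normal prior and Normal likelihood with known variance, the posterior is Normal; its mode equals its mean, the precision-weighted average.
Prior precision 1/σ₀² = 1/16 = 0.0625; data precision n/σ² = 6/3 = 2.
μ̂ = (0.0625·(-6) + 2·(-7)) / (0.0625 + 2) = (-14.375)/2.0625 = -230/33 ≈ -6.9697.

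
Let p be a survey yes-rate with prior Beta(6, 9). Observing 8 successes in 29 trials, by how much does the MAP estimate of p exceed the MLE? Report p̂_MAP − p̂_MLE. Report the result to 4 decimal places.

Posterior is Beta(14, 30); MAP = (14−1)/(44−2) = 13/42 ≈ 0.30952.
MLE ignores the prior: p̂_MLE = k/n = 8/29 ≈ 0.27586.
Difference = 13/42 − 8/29 = 41/1218 ≈ 0.0337.

MAP − MLE = 0.0337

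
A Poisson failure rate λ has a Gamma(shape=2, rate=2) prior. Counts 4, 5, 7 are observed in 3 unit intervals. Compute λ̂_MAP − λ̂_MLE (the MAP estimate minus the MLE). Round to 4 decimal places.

MAP − MLE = -1.9333

Σxᵢ = 16. Posterior is Gamma(18, 5); MAP = (18−1)/5 = 17/5 ≈ 3.40000.
MLE = x̄ = 16/3 ≈ 5.33333.
Difference = 17/5 − 16/3 = -29/15 ≈ -1.9333.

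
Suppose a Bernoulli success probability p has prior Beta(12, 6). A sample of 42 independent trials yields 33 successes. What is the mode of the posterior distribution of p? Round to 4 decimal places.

p̂_MAP = 0.7586

Prior: Beta(12, 6).
Data: 33 successes in 42 trials. The binomial likelihood contributes p^33(1−p)^9, so the posterior is Beta(12+33, 6+9) = Beta(45, 15).
For Beta(a, b) with a, b > 1 the mode is (a−1)/(a+b−2) = 44/58 ≈ 0.7586.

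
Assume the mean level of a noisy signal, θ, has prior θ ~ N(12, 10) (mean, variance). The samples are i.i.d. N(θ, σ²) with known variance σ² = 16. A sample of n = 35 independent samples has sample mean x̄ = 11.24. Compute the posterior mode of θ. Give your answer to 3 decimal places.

n = 35, x̄ = 11.24.
For a Normal prior and Normal likelihood with known variance, the posterior is Normal; its mode equals its mean, the precision-weighted average.
Prior precision 1/σ₀² = 1/10 = 0.1; data precision n/σ² = 35/16 = 2.1875.
θ̂ = (0.1·12 + 2.1875·11.24) / (0.1 + 2.1875) = 25.7875/2.2875 = 2063/183 ≈ 11.273.

θ̂_MAP = 11.273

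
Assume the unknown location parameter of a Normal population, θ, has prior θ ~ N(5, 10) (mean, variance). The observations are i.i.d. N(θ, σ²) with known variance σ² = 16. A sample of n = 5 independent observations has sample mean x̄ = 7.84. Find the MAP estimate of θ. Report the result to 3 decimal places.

n = 5, x̄ = 7.84.
For a Normal prior and Normal likelihood with known variance, the posterior is Normal; its mode equals its mean, the precision-weighted average.
Prior precision 1/σ₀² = 1/10 = 0.1; data precision n/σ² = 5/16 = 0.3125.
θ̂ = (0.1·5 + 0.3125·7.84) / (0.1 + 0.3125) = 2.95/0.4125 = 236/33 ≈ 7.152.

θ̂_MAP = 7.152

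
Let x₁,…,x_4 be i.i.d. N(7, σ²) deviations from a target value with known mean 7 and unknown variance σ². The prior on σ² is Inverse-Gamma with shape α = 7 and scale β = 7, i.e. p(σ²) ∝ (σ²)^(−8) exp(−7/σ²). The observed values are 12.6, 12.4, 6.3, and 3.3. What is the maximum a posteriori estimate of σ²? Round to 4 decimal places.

σ̂²_MAP = 4.4350

Sum of squared deviations about the known mean: SS = (12.6−7)² + (12.4−7)² + (6.3−7)² + (3.3−7)² = 74.7.
The Normal likelihood contributes (σ²)^(−n/2) exp(−SS/(2σ²)), so the posterior is Inverse-Gamma(α + n/2, β + SS/2) = Inverse-Gamma(9, 44.35).
The mode of Inverse-Gamma(a, b) is b/(a+1) = 44.35/10 ≈ 4.4350.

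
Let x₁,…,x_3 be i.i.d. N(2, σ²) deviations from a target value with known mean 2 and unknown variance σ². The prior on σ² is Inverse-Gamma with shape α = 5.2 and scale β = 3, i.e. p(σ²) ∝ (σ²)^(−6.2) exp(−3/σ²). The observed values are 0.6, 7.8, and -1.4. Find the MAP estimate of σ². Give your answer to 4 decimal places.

σ̂²_MAP = 3.4519

Sum of squared deviations about the known mean: SS = (0.6−2)² + (7.8−2)² + (-1.4−2)² = 47.16.
The Normal likelihood contributes (σ²)^(−n/2) exp(−SS/(2σ²)), so the posterior is Inverse-Gamma(α + n/2, β + SS/2) = Inverse-Gamma(6.7, 26.58).
The mode of Inverse-Gamma(a, b) is b/(a+1) = 26.58/7.7 ≈ 3.4519.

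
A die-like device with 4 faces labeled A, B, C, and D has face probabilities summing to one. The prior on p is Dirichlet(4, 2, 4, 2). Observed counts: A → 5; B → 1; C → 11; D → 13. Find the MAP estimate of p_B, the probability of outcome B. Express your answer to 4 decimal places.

MAP estimate of p_B = 0.0526

The posterior is Dirichlet(αᵢ + nᵢ) = Dirichlet(9, 3, 15, 15).
For a Dirichlet(a₁,…,a_K) with all aᵢ > 1, the mode has j-th component (aⱼ − 1)/(Σaᵢ − K).
Here Σaᵢ = 42 and K = 4, so p_B = (3 − 1)/(42 − 4) = 2/38 ≈ 0.0526.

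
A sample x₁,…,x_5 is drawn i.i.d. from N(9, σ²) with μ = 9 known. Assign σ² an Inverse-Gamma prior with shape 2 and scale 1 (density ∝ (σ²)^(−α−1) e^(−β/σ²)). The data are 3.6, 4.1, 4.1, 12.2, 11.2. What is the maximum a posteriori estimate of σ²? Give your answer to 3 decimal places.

Sum of squared deviations about the known mean: SS = (3.6−9)² + (4.1−9)² + (4.1−9)² + (12.2−9)² + (11.2−9)² = 92.26.
The Normal likelihood contributes (σ²)^(−n/2) exp(−SS/(2σ²)), so the posterior is Inverse-Gamma(α + n/2, β + SS/2) = Inverse-Gamma(4.5, 47.13).
The mode of Inverse-Gamma(a, b) is b/(a+1) = 47.13/5.5 ≈ 8.569.

σ̂²_MAP = 8.569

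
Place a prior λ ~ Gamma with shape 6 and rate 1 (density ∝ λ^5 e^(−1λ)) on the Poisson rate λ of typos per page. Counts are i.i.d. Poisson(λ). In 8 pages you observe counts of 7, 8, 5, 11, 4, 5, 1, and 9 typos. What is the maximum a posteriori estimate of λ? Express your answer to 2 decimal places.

λ̂_MAP = 6.11

Σxᵢ = 7+8+5+11+4+5+1+9 = 50, with n = 8.
Posterior ∝ λ^5e^(−1λ) · λ^50e^(−8λ) = λ^55e^(−9λ), i.e. Gamma(shape=56, rate=9).
The mode of a Gamma(a, b) with a ≥ 1 (shape–rate) is (a−1)/b = 55/9 ≈ 6.11.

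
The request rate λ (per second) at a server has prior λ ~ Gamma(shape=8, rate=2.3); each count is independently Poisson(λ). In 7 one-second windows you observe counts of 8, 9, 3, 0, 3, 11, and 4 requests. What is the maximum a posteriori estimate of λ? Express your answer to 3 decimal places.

λ̂_MAP = 4.839

Σxᵢ = 8+9+3+0+3+11+4 = 38, with n = 7.
Posterior ∝ λ^7e^(−2.3λ) · λ^38e^(−7λ) = λ^45e^(−9.3λ), i.e. Gamma(shape=46, rate=9.3).
The mode of a Gamma(a, b) with a ≥ 1 (shape–rate) is (a−1)/b = 45/9.3 ≈ 4.839.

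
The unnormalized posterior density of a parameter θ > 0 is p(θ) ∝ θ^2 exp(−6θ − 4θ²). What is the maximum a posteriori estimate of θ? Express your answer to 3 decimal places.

θ̂_MAP = 0.250

ℓ'(θ) = 2/θ − 6 − 8θ. Setting this to zero and multiplying by θ: 8θ² + 6θ − 2 = 0.
θ = (−6 + √(6² + 4·8·2)) / (2·8) = (−6 + √100) / 16 = (−6 + 10)/16 = 1/4.
ℓ''(θ) = −2/θ² − 8 < 0, confirming a maximum.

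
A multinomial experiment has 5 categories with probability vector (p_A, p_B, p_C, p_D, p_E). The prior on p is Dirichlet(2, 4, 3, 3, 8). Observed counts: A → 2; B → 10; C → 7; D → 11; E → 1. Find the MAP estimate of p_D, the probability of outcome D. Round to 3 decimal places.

The posterior is Dirichlet(αᵢ + nᵢ) = Dirichlet(4, 14, 10, 14, 9).
For a Dirichlet(a₁,…,a_K) with all aᵢ > 1, the mode has j-th component (aⱼ − 1)/(Σaᵢ − K).
Here Σaᵢ = 51 and K = 5, so p_D = (14 − 1)/(51 − 5) = 13/46 ≈ 0.283.

MAP estimate of p_D = 0.283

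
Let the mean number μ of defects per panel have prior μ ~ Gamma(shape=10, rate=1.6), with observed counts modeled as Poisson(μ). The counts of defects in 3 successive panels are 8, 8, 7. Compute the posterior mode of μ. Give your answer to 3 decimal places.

μ̂_MAP = 6.957

Σxᵢ = 8+8+7 = 23, with n = 3.
Posterior ∝ μ^9e^(−1.6μ) · μ^23e^(−3μ) = μ^32e^(−4.6μ), i.e. Gamma(shape=33, rate=4.6).
The mode of a Gamma(a, b) with a ≥ 1 (shape–rate) is (a−1)/b = 32/4.6 ≈ 6.957.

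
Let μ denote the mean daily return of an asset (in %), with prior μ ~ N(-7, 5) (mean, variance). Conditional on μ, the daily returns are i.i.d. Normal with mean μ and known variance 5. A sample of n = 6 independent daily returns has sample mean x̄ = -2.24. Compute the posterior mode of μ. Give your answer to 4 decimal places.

n = 6, x̄ = -2.24.
For a Normal prior and Normal likelihood with known variance, the posterior is Normal; its mode equals its mean, the precision-weighted average.
Prior precision 1/σ₀² = 1/5 = 0.2; data precision n/σ² = 6/5 = 1.2.
μ̂ = (0.2·(-7) + 1.2·(-2.24)) / (0.2 + 1.2) = (-4.088)/1.4 = -2.9200.

μ̂_MAP = -2.9200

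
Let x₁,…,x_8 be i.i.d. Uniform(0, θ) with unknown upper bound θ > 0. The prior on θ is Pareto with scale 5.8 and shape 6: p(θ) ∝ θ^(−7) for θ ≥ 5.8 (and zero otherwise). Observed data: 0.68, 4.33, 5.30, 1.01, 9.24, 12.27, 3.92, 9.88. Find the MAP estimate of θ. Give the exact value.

The Uniform(0, θ) likelihood is θ^(−n) for θ ≥ max(xᵢ), zero otherwise. Here max(xᵢ) = 12.27.
Posterior ∝ θ^(−7) · θ^(−8) = θ^(−15) on θ ≥ max(5.8, 12.27) = 12.27.
This density is strictly decreasing in θ, so the posterior mode lies at the lower boundary of the support.

θ̂_MAP = 12.27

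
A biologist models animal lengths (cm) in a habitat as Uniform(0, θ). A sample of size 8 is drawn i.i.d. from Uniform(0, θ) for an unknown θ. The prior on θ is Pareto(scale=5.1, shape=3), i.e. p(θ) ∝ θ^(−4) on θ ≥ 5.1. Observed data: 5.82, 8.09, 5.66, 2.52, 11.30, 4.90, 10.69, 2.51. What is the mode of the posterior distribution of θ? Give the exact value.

θ̂_MAP = 11.30

The Uniform(0, θ) likelihood is θ^(−n) for θ ≥ max(xᵢ), zero otherwise. Here max(xᵢ) = 11.30.
Posterior ∝ θ^(−4) · θ^(−8) = θ^(−12) on θ ≥ max(5.1, 11.30) = 11.30.
This density is strictly decreasing in θ, so the posterior mode lies at the lower boundary of the support.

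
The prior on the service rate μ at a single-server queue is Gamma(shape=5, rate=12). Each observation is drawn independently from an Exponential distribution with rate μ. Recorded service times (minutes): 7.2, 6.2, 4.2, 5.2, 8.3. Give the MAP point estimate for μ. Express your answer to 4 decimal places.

The Exponential(rate=μ) likelihood is ∝ μ^n e^(−μΣtᵢ). Here n = 5 and Σtᵢ = 7.2 + 6.2 + 4.2 + 5.2 + 8.3 = 31.1.
Posterior ∝ μ^4e^(−12μ) · μ^5e^(−31.1μ) = μ^9e^(−43.1μ), i.e. Gamma(10, 43.1).
Mode = (a−1)/b = 9/43.1 ≈ 0.2088.

μ̂_MAP = 0.2088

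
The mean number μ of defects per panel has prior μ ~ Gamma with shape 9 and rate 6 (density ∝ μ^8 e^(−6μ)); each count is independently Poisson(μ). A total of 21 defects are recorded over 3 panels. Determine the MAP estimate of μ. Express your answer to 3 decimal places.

μ̂_MAP = 3.222

Σxᵢ = 21, n = 3.
Posterior ∝ μ^8e^(−6μ) · μ^21e^(−3μ) = μ^29e^(−9μ), i.e. Gamma(shape=30, rate=9).
The mode of a Gamma(a, b) with a ≥ 1 (shape–rate) is (a−1)/b = 29/9 ≈ 3.222.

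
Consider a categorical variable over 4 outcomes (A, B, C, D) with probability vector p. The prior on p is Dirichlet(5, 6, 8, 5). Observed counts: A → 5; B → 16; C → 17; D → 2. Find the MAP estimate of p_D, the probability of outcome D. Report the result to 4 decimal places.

MAP estimate of p_D = 0.1000

The posterior is Dirichlet(αᵢ + nᵢ) = Dirichlet(10, 22, 25, 7).
For a Dirichlet(a₁,…,a_K) with all aᵢ > 1, the mode has j-th component (aⱼ − 1)/(Σaᵢ − K).
Here Σaᵢ = 64 and K = 4, so p_D = (7 − 1)/(64 − 4) = 6/60 ≈ 0.1000.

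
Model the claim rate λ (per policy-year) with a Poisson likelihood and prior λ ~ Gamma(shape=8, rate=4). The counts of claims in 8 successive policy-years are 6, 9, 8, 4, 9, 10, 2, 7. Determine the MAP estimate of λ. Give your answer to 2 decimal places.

Σxᵢ = 6+9+8+4+9+10+2+7 = 55, with n = 8.
Posterior ∝ λ^7e^(−4λ) · λ^55e^(−8λ) = λ^62e^(−12λ), i.e. Gamma(shape=63, rate=12).
The mode of a Gamma(a, b) with a ≥ 1 (shape–rate) is (a−1)/b = 62/12 ≈ 5.17.

λ̂_MAP = 5.17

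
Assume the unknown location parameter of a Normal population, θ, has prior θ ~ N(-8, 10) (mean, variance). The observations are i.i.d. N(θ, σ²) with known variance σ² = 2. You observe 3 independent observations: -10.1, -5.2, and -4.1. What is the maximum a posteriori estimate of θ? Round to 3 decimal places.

θ̂_MAP = -6.563

n = 3; x̄ = ((-10.1) + (-5.2) + (-4.1))/3 = -19.4/3 = -97/15 ≈ -6.4667.
For a Normal prior and Normal likelihood with known variance, the posterior is Normal; its mode equals its mean, the precision-weighted average.
Prior precision 1/σ₀² = 1/10 = 0.1; data precision n/σ² = 3/2 = 1.5.
θ̂ = (0.1·(-8) + 1.5·(-97/15)) / (0.1 + 1.5) = (-10.5)/1.6 = -6.5625 ≈ -6.563.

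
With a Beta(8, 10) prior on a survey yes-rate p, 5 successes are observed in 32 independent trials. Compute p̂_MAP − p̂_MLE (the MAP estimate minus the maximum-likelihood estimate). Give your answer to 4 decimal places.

Posterior is Beta(13, 37); MAP = (13−1)/(50−2) = 12/48 ≈ 0.25000.
MLE ignores the prior: p̂_MLE = k/n = 5/32 ≈ 0.15625.
Difference = 12/48 − 5/32 = 3/32 ≈ 0.0938.

MAP − MLE = 0.0938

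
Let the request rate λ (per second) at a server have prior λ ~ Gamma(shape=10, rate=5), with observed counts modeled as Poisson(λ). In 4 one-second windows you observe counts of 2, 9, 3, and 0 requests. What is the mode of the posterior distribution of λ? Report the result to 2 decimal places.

Σxᵢ = 2+9+3+0 = 14, with n = 4.
Posterior ∝ λ^9e^(−5λ) · λ^14e^(−4λ) = λ^23e^(−9λ), i.e. Gamma(shape=24, rate=9).
The mode of a Gamma(a, b) with a ≥ 1 (shape–rate) is (a−1)/b = 23/9 ≈ 2.56.

λ̂_MAP = 2.56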